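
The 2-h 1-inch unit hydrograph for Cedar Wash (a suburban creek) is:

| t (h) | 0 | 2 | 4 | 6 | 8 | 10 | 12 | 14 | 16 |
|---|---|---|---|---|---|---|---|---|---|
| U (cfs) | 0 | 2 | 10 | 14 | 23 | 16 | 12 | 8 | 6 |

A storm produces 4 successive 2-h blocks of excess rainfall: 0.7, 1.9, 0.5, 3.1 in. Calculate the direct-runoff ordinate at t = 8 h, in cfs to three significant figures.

Q ≈ 53.9 cfs

By discrete convolution, Q_j = Σ (P_i / 1 in) · U_{j−i}.
At t = 8 h (j=4): Q = (0.7/1)·23 + (1.9/1)·14 + (0.5/1)·10 + (3.1/1)·2 = 53.9 cfs.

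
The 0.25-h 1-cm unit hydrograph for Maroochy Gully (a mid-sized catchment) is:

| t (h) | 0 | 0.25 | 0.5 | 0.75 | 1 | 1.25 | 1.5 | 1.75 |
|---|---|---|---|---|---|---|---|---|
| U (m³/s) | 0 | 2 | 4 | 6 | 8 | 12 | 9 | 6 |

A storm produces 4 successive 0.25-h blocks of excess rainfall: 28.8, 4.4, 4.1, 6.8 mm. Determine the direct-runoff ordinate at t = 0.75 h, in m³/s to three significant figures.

Q ≈ 19.9 m³/s

By discrete convolution, Q_j = Σ (P_i / 10 mm) · U_{j−i}.
At t = 0.75 h (j=3): Q = (28.8/10)·6 + (4.4/10)·4 + (4.1/10)·2 + (6.8/10)·0 = 19.9 m³/s.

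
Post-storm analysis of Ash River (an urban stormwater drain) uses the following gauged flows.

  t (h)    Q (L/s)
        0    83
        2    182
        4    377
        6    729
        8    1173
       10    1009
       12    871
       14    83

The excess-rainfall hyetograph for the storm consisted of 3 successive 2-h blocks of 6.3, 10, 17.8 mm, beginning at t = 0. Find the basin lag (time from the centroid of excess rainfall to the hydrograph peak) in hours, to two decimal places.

Centroid of excess rainfall: t_c = Σ P_i·t̄_i / ΣP_i = 3.6745 h (block centres at 1, 3, 5 h).
Hydrograph peak occurs at t = 8 h, so basin lag t_L = 8 − 3.6745 = 4.33 h.

t_L ≈ 4.33 h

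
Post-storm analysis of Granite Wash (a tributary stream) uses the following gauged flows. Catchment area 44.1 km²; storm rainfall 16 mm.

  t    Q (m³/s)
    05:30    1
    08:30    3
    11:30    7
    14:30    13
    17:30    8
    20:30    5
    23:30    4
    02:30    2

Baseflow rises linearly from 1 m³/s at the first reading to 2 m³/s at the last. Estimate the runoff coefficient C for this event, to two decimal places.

ΣQ_DR = 31.00 m³/s; V = ΣQ_DR·Δt = 3.348 × 10^5 m³.
Runoff depth d = V / A = 7.592 mm.
C = d / P = 7.592 / 16 = 0.47.

C ≈ 0.47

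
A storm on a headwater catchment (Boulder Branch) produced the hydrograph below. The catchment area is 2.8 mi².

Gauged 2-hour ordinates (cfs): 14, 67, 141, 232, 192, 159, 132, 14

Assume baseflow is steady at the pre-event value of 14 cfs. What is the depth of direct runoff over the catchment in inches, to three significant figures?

d ≈ 0.929 in

Direct runoff: 0.0, 53.0, 127.0, 218.0, 178.0, 145.0, 118.0, 0.0 cfs; ΣQ_DR = 839.0 cfs.
V = ΣQ_DR · Δt = 839.0 × 7200 s = 6.041 × 10^6 ft³.
Over A = 2.8 mi², depth = V / A = 0.929 in.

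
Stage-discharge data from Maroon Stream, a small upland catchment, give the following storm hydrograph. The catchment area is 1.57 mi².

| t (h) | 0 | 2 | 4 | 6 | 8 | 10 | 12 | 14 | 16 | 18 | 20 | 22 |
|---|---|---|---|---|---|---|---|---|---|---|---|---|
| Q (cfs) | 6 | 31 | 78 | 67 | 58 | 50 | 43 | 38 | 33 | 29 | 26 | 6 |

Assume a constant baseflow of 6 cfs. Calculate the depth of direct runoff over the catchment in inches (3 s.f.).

Direct runoff: 0.0, 25.0, 72.0, 61.0, 52.0, 44.0, 37.0, 32.0, 27.0, 23.0, 20.0, 0.0 cfs; ΣQ_DR = 393.0 cfs.
V = ΣQ_DR · Δt = 393.0 × 7200 s = 2.830 × 10^6 ft³.
Over A = 1.57 mi², depth = V / A = 0.776 in.

d ≈ 0.776 in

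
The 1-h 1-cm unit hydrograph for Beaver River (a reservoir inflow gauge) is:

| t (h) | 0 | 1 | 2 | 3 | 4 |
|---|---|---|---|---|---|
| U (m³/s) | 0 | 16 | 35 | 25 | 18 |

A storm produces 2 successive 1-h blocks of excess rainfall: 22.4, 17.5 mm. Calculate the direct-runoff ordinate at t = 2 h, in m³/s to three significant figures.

By discrete convolution, Q_j = Σ (P_i / 10 mm) · U_{j−i}.
At t = 2 h (j=2): Q = (22.4/10)·35 + (17.5/10)·16 = 106 m³/s.

Q ≈ 106 m³/s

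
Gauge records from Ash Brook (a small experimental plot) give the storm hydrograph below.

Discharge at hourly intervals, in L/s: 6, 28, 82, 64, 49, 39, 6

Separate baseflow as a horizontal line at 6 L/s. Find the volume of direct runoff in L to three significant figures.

Direct-runoff ordinates (Q − Q_b): 0.0, 22.0, 76.0, 58.0, 43.0, 33.0, 0.0 L/s.
ΣQ_DR = 232.0 L/s.
With Δt = 1 h = 3600 s, V = ΣQ_DR · Δt = 232.0 × 3600 = 8.35 × 10^5 L.

V ≈ 8.35 × 10^5 L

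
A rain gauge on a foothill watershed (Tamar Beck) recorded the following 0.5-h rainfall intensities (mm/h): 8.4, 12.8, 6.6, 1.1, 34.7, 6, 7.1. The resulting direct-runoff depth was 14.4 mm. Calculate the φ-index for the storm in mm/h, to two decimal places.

φ ≈ 9.35 mm/h

Only the 2 blocks with intensity above φ contribute runoff: 12.8, 34.7 mm/h.
Σ(I−φ)·Δt = d  ⇒  (12.8+34.7 − 2φ)·0.5 = 14.4
φ = (47.50 − 14.4/0.5) / 2 = 9.35 mm/h.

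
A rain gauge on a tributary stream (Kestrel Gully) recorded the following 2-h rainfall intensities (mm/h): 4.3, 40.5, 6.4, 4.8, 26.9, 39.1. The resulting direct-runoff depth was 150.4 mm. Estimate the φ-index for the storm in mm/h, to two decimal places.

Only the 3 blocks with intensity above φ contribute runoff: 40.5, 26.9, 39.1 mm/h.
Σ(I−φ)·Δt = d  ⇒  (40.5+26.9+39.1 − 3φ)·2 = 150.4
φ = (106.5 − 150.4/2) / 3 = 10.43 mm/h.

φ ≈ 10.43 mm/h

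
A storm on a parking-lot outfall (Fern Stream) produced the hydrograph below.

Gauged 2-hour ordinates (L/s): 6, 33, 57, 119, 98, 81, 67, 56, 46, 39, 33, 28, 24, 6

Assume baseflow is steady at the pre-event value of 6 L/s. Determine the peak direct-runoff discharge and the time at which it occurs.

Subtracting baseflow gives direct-runoff ordinates: 0.0, 27.0, 51.0, 113.0, 92.0, 75.0, 61.0, 50.0, 40.0, 33.0, 27.0, 22.0, 18.0, 0.0 L/s.
The maximum is 113.0 L/s, occurring at the reading for t = 6 h.

Q_p = 113.0 L/s at t = 6 h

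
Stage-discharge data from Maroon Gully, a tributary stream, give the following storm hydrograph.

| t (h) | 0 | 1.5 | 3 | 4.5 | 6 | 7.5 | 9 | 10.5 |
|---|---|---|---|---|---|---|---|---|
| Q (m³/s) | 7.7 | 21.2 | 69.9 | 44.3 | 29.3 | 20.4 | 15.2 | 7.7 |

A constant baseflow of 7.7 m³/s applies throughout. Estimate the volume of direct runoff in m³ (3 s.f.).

V ≈ 8.32 × 10^5 m³

Direct-runoff ordinates (Q − Q_b): 0.0, 13.5, 62.2, 36.6, 21.6, 12.7, 7.5, 0.0 m³/s.
ΣQ_DR = 154.1 m³/s.
With Δt = 1.5 h = 5400 s, V = ΣQ_DR · Δt = 154.1 × 5400 = 8.32 × 10^5 m³.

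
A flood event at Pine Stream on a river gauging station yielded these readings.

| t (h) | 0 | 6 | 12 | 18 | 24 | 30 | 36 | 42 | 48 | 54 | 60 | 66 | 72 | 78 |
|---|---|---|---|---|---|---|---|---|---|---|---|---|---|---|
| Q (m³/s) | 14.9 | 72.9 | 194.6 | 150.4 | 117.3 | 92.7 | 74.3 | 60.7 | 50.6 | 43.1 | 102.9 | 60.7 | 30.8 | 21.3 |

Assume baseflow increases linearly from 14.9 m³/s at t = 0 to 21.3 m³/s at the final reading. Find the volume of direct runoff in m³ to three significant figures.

V ≈ 1.80 × 10^7 m³

Direct-runoff ordinates (Q − Q_b): 0.00, 57.51, 178.72, 134.02, 100.43, 75.34, 56.45, 42.35, 31.76, 23.77, 83.08, 40.38, 9.99, 0.00 m³/s.
ΣQ_DR = 833.8 m³/s.
With Δt = 6 h = 21600 s, V = ΣQ_DR · Δt = 833.8 × 21600 = 1.80 × 10^7 m³.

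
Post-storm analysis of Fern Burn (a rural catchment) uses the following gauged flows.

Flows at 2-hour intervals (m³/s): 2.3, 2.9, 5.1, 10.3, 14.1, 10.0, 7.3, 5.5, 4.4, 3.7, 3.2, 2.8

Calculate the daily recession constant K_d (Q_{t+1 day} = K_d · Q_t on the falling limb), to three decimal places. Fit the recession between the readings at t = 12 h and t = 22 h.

Between t = 12 h and t = 22 h the flow falls from 7.3 to 2.8 m³/s over 5×2 h = 10 h.
Per-interval ratio K = (2.8/7.3)^(1/5) = 0.8256; K_d = K^(24/2) = 0.100.

K_d ≈ 0.100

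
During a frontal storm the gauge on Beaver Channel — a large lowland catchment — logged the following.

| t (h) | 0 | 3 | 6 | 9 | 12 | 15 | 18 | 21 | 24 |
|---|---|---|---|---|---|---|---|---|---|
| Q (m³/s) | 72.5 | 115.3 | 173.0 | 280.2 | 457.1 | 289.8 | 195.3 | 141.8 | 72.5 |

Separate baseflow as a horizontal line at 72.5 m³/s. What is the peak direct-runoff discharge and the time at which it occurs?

Q_p = 384.6 m³/s at t = 12 h

Subtracting baseflow gives direct-runoff ordinates: 0.0, 42.8, 100.5, 207.7, 384.6, 217.3, 122.8, 69.3, 0.0 m³/s.
The maximum is 384.6 m³/s, occurring at the reading for t = 12 h.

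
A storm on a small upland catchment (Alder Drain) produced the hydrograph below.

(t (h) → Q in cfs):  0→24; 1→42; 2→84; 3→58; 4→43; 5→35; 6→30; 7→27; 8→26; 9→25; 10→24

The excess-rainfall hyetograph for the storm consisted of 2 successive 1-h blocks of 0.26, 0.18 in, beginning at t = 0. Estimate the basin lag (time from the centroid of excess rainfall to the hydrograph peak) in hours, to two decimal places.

Centroid of excess rainfall: t_c = Σ P_i·t̄_i / ΣP_i = 0.9091 h (block centres at 0.5, 1.5 h).
Hydrograph peak occurs at t = 2 h, so basin lag t_L = 2 − 0.9091 = 1.09 h.

t_L ≈ 1.09 h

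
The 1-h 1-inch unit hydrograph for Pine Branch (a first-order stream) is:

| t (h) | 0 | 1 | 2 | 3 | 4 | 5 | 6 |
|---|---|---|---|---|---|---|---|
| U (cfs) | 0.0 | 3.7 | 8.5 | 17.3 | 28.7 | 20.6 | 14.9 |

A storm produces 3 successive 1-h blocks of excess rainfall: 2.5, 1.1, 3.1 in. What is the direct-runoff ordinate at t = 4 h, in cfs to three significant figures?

By discrete convolution, Q_j = Σ (P_i / 1 in) · U_{j−i}.
At t = 4 h (j=4): Q = (2.5/1)·28.7 + (1.1/1)·17.3 + (3.1/1)·8.5 = 117 cfs.

Q ≈ 117 cfs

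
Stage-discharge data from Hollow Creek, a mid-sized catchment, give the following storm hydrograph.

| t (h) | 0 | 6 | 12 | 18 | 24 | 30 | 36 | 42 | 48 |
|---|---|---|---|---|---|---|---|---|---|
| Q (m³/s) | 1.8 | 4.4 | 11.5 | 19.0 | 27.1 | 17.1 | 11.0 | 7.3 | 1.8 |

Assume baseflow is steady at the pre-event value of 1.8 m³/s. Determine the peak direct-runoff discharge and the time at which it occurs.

Subtracting baseflow gives direct-runoff ordinates: 0.0, 2.6, 9.7, 17.2, 25.3, 15.3, 9.2, 5.5, 0.0 m³/s.
The maximum is 25.3 m³/s, occurring at the reading for t = 24 h.

Q_p = 25.3 m³/s at t = 24 h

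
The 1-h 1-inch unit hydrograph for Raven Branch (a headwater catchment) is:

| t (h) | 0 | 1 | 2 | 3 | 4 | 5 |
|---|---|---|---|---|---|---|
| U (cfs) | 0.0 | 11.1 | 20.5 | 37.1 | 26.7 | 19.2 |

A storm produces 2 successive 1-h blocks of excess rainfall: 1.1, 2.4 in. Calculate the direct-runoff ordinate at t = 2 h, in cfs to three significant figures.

Q ≈ 49.2 cfs

By discrete convolution, Q_j = Σ (P_i / 1 in) · U_{j−i}.
At t = 2 h (j=2): Q = (1.1/1)·20.5 + (2.4/1)·11.1 = 49.2 cfs.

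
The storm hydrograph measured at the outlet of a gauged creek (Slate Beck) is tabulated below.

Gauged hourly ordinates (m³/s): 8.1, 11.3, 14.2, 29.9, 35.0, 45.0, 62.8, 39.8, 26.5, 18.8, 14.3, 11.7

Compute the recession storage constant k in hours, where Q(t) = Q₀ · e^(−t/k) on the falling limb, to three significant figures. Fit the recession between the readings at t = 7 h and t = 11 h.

On the falling limb, Q drops from 39.8 to 11.7 m³/s between t = 7 h and t = 11 h (Δt = 4 h).
k = −Δt / ln(Q₂/Q₁) = −4 / ln(11.7/39.8) = 3.27 h.

k ≈ 3.27 h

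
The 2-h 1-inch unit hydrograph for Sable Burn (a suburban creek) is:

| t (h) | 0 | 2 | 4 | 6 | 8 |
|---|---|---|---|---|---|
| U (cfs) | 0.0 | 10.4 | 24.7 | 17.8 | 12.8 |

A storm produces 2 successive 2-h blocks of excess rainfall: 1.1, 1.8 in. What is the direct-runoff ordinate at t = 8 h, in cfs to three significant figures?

Q ≈ 46.1 cfs

By discrete convolution, Q_j = Σ (P_i / 1 in) · U_{j−i}.
At t = 8 h (j=4): Q = (1.1/1)·12.8 + (1.8/1)·17.8 = 46.1 cfs.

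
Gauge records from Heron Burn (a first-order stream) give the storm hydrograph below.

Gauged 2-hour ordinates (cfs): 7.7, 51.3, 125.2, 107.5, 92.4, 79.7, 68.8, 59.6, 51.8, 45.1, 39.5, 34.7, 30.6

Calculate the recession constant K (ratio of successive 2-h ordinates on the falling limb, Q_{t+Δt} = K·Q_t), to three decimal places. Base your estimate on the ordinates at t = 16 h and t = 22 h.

Using the recession-limb readings at t = 16 h and t = 22 h: Q falls from 51.8 to 34.7 cfs over 3 intervals.
K = (Q₂/Q₁)^(1/3) = (34.7/51.8)^(1/3) = 0.875.

K ≈ 0.875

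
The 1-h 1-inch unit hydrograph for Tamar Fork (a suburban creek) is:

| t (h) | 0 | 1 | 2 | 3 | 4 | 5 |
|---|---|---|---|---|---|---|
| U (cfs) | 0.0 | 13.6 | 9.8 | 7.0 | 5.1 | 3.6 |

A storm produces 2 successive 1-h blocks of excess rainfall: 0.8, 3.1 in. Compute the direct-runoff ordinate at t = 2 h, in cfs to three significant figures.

By discrete convolution, Q_j = Σ (P_i / 1 in) · U_{j−i}.
At t = 2 h (j=2): Q = (0.8/1)·9.8 + (3.1/1)·13.6 = 50.0 cfs.

Q ≈ 50.0 cfs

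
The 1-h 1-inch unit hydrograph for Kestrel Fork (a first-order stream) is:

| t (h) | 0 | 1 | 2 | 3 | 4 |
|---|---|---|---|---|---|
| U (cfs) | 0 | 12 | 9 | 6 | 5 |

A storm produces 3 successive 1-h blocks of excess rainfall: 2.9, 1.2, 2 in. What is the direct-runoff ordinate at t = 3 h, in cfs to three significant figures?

By discrete convolution, Q_j = Σ (P_i / 1 in) · U_{j−i}.
At t = 3 h (j=3): Q = (2.9/1)·6 + (1.2/1)·9 + (2/1)·12 = 52.2 cfs.

Q ≈ 52.2 cfs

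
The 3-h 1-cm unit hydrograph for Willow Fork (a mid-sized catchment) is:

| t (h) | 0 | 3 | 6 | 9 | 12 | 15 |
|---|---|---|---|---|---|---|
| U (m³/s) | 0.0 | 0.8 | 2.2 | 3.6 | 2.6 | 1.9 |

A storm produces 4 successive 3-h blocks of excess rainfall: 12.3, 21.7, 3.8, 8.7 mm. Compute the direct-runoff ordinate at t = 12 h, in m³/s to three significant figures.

By discrete convolution, Q_j = Σ (P_i / 10 mm) · U_{j−i}.
At t = 12 h (j=4): Q = (12.3/10)·2.6 + (21.7/10)·3.6 + (3.8/10)·2.2 + (8.7/10)·0.8 = 12.5 m³/s.

Q ≈ 12.5 m³/s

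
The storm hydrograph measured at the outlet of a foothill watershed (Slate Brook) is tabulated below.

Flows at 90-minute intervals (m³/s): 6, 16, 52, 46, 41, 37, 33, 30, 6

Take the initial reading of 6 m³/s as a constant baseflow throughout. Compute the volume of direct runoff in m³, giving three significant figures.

V ≈ 1.15 × 10^6 m³

Direct-runoff ordinates (Q − Q_b): 0.0, 10.0, 46.0, 40.0, 35.0, 31.0, 27.0, 24.0, 0.0 m³/s.
ΣQ_DR = 213.0 m³/s.
With Δt = 1.5 h = 5400 s, V = ΣQ_DR · Δt = 213.0 × 5400 = 1.15 × 10^6 m³.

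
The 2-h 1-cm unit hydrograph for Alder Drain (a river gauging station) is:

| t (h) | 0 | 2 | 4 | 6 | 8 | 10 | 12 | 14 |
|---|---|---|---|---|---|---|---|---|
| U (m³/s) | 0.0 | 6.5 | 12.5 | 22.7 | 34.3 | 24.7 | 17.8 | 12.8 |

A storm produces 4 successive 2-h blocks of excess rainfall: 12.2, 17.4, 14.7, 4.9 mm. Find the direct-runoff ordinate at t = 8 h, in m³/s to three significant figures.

Q ≈ 103 m³/s

By discrete convolution, Q_j = Σ (P_i / 10 mm) · U_{j−i}.
At t = 8 h (j=4): Q = (12.2/10)·34.3 + (17.4/10)·22.7 + (14.7/10)·12.5 + (4.9/10)·6.5 = 103 m³/s.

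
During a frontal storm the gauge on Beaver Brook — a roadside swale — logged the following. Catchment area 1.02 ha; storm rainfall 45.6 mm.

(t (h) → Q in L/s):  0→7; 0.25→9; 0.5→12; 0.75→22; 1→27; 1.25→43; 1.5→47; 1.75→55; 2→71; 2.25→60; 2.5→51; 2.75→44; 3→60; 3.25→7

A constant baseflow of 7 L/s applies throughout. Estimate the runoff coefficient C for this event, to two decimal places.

ΣQ_DR = 417.0 L/s; V = ΣQ_DR·Δt = 3.753 × 10^5 L.
Runoff depth d = V / A = 36.79 mm.
C = d / P = 36.79 / 45.6 = 0.81.

C ≈ 0.81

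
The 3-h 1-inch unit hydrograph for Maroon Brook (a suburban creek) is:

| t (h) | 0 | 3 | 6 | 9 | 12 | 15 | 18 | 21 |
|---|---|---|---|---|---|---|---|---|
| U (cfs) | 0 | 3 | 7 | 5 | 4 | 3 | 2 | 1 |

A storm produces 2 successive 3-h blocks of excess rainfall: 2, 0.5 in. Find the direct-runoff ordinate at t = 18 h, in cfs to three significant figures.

Q ≈ 5.50 cfs

By discrete convolution, Q_j = Σ (P_i / 1 in) · U_{j−i}.
At t = 18 h (j=6): Q = (2/1)·2 + (0.5/1)·3 = 5.50 cfs.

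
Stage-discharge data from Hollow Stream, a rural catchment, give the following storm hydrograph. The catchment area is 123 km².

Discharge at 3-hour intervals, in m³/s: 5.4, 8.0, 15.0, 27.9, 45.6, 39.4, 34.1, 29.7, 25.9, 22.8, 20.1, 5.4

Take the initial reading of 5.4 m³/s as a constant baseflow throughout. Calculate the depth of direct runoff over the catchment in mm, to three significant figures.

d ≈ 18.8 mm

Direct runoff: 0.0, 2.6, 9.6, 22.5, 40.2, 34.0, 28.7, 24.3, 20.5, 17.4, 14.7, 0.0 m³/s; ΣQ_DR = 214.5 m³/s.
V = ΣQ_DR · Δt = 214.5 × 10800 s = 2.317 × 10^6 m³.
Over A = 123 km², depth = V / A = 18.8 mm.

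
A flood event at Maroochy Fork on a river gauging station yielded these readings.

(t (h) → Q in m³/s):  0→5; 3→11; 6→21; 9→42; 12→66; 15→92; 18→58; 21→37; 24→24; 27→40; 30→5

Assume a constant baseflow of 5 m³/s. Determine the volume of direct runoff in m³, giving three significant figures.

V ≈ 3.74 × 10^6 m³

Direct-runoff ordinates (Q − Q_b): 0.0, 6.0, 16.0, 37.0, 61.0, 87.0, 53.0, 32.0, 19.0, 35.0, 0.0 m³/s.
ΣQ_DR = 346.0 m³/s.
With Δt = 3 h = 10800 s, V = ΣQ_DR · Δt = 346.0 × 10800 = 3.74 × 10^6 m³.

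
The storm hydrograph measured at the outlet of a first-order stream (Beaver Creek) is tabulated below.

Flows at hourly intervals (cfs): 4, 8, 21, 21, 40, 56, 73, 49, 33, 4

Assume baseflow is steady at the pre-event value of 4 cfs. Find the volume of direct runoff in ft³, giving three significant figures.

Direct-runoff ordinates (Q − Q_b): 0.0, 4.0, 17.0, 17.0, 36.0, 52.0, 69.0, 45.0, 29.0, 0.0 cfs.
ΣQ_DR = 269.0 cfs.
With Δt = 1 h = 3600 s, V = ΣQ_DR · Δt = 269.0 × 3600 = 9.68 × 10^5 ft³.

V ≈ 9.68 × 10^5 ft³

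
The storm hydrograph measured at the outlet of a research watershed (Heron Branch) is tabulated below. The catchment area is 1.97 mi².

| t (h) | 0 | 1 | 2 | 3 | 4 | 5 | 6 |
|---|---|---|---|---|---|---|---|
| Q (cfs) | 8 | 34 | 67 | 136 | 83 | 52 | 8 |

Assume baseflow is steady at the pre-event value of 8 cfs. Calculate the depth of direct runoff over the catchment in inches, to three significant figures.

d ≈ 0.261 in

Direct runoff: 0.0, 26.0, 59.0, 128.0, 75.0, 44.0, 0.0 cfs; ΣQ_DR = 332.0 cfs.
V = ΣQ_DR · Δt = 332.0 × 3600 s = 1.195 × 10^6 ft³.
Over A = 1.97 mi², depth = V / A = 0.261 in.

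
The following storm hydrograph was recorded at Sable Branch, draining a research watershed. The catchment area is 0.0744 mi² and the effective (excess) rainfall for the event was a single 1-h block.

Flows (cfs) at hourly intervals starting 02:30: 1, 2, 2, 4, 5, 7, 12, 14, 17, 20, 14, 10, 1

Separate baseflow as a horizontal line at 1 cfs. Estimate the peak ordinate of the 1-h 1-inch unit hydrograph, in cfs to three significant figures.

Direct runoff: 0.0, 1.0, 1.0, 3.0, 4.0, 6.0, 11.0, 13.0, 16.0, 19.0, 13.0, 9.0, 0.0 cfs; ΣQ_DR = 96.00 cfs, peak = 19.0 cfs.
Runoff depth d = ΣQ_DR·Δt / A = 96.00 × 3600 / (0.0744 mi²) = 1.999 in.
The 1-inch UH is the DRH scaled by (1 in)/d, so U_p = 19.0 × 1/1.999 = 9.50 cfs.

U_p ≈ 9.50 cfs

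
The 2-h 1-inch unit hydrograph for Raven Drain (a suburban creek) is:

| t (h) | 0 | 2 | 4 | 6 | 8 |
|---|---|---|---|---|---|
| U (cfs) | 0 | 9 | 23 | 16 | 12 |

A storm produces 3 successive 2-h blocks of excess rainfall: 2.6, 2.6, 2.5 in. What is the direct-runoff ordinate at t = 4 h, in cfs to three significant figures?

By discrete convolution, Q_j = Σ (P_i / 1 in) · U_{j−i}.
At t = 4 h (j=2): Q = (2.6/1)·23 + (2.6/1)·9 + (2.5/1)·0 = 83.2 cfs.

Q ≈ 83.2 cfs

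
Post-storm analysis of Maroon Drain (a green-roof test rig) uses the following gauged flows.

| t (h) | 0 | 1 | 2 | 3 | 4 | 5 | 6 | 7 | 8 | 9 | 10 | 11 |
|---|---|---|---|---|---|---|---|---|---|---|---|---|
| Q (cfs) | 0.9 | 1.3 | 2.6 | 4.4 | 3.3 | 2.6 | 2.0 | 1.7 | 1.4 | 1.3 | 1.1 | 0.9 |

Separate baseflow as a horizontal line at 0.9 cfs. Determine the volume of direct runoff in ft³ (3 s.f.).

Direct-runoff ordinates (Q − Q_b): 0.0, 0.4, 1.7, 3.5, 2.4, 1.7, 1.1, 0.8, 0.5, 0.4, 0.2, 0.0 cfs.
ΣQ_DR = 12.70 cfs.
With Δt = 1 h = 3600 s, V = ΣQ_DR · Δt = 12.70 × 3600 = 45700 ft³.

V ≈ 45700 ft³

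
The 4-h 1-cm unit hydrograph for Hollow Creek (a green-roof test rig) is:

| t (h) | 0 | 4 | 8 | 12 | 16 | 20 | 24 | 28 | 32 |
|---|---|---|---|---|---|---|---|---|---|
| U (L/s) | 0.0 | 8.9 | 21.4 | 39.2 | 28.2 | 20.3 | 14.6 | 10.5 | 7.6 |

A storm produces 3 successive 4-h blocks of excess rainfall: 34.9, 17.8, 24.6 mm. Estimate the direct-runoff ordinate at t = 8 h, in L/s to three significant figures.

By discrete convolution, Q_j = Σ (P_i / 10 mm) · U_{j−i}.
At t = 8 h (j=2): Q = (34.9/10)·21.4 + (17.8/10)·8.9 + (24.6/10)·0.0 = 90.5 L/s.

Q ≈ 90.5 L/s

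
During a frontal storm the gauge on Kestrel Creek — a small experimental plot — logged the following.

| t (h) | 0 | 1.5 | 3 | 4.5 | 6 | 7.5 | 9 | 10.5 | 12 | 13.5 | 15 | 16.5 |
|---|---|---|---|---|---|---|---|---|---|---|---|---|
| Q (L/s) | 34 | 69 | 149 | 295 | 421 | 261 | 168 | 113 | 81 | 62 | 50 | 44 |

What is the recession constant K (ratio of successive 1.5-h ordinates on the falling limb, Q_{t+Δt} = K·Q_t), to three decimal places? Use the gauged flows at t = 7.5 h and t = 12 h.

Using the recession-limb readings at t = 7.5 h and t = 12 h: Q falls from 261 to 81 L/s over 3 intervals.
K = (Q₂/Q₁)^(1/3) = (81/261)^(1/3) = 0.677.

K ≈ 0.677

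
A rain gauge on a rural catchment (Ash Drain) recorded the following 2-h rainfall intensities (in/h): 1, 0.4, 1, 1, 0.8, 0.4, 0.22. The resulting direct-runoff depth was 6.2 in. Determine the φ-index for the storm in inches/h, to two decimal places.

Only the 6 blocks with intensity above φ contribute runoff: 1, 0.4, 1, 1, 0.8, 0.4 in/h.
Σ(I−φ)·Δt = d  ⇒  (1+0.4+1+1+0.8+0.4 − 6φ)·2 = 6.2
φ = (4.600 − 6.2/2) / 6 = 0.25 in/h.

φ ≈ 0.25 in/h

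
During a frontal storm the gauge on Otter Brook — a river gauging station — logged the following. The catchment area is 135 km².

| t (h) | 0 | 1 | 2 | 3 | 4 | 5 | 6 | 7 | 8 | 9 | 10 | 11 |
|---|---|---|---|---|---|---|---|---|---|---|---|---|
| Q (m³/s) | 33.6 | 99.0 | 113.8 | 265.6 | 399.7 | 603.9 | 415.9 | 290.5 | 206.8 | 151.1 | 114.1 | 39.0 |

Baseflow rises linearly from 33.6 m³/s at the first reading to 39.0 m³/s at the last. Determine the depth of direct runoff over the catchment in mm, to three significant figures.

d ≈ 61.3 mm

Direct runoff: 0.00, 64.91, 79.22, 230.53, 364.14, 567.85, 379.35, 253.46, 169.27, 113.08, 75.59, 0.00 m³/s; ΣQ_DR = 2297 m³/s.
V = ΣQ_DR · Δt = 2297 × 3600 s = 8.271 × 10^6 m³.
Over A = 135 km², depth = V / A = 61.3 mm.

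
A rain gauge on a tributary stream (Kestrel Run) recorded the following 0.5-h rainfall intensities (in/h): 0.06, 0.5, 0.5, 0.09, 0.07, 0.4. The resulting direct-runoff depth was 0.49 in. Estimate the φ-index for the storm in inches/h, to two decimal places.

φ ≈ 0.14 in/h

Only the 3 blocks with intensity above φ contribute runoff: 0.5, 0.5, 0.4 in/h.
Σ(I−φ)·Δt = d  ⇒  (0.5+0.5+0.4 − 3φ)·0.5 = 0.49
φ = (1.400 − 0.49/0.5) / 3 = 0.14 in/h.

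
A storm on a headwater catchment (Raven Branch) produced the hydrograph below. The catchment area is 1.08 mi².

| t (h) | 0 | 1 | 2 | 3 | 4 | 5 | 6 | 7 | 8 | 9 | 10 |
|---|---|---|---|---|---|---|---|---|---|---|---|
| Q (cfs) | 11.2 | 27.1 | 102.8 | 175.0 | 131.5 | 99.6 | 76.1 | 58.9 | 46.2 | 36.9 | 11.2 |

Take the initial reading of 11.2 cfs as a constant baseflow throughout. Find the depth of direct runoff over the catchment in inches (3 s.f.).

Direct runoff: 0.0, 15.9, 91.6, 163.8, 120.3, 88.4, 64.9, 47.7, 35.0, 25.7, 0.0 cfs; ΣQ_DR = 653.3 cfs.
V = ΣQ_DR · Δt = 653.3 × 3600 s = 2.352 × 10^6 ft³.
Over A = 1.08 mi², depth = V / A = 0.937 in.

d ≈ 0.937 in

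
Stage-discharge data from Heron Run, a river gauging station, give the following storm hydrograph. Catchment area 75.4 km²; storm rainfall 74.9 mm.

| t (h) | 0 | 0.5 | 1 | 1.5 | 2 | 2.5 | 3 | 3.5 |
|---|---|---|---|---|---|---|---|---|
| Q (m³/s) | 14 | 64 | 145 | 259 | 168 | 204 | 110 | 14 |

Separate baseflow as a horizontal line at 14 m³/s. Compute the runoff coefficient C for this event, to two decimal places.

C ≈ 0.28

ΣQ_DR = 866.0 m³/s; V = ΣQ_DR·Δt = 1.559 × 10^6 m³.
Runoff depth d = V / A = 20.67 mm.
C = d / P = 20.67 / 74.9 = 0.28.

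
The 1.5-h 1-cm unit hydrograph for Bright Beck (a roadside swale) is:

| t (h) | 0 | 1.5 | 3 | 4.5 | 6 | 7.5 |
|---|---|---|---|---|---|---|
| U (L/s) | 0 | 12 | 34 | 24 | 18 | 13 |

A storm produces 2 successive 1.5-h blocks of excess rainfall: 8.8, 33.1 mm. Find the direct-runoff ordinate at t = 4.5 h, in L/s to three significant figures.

Q ≈ 134 L/s

By discrete convolution, Q_j = Σ (P_i / 10 mm) · U_{j−i}.
At t = 4.5 h (j=3): Q = (8.8/10)·24 + (33.1/10)·34 = 134 L/s.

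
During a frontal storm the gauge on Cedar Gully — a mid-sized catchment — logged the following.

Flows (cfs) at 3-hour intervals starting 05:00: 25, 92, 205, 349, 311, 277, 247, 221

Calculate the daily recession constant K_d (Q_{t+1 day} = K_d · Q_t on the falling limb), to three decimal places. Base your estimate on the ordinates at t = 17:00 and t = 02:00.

Between t = 17:00 and t = 02:00 the flow falls from 311 to 221 cfs over 3×3 h = 9 h.
Per-interval ratio K = (221/311)^(1/3) = 0.8924; K_d = K^(24/3) = 0.402.

K_d ≈ 0.402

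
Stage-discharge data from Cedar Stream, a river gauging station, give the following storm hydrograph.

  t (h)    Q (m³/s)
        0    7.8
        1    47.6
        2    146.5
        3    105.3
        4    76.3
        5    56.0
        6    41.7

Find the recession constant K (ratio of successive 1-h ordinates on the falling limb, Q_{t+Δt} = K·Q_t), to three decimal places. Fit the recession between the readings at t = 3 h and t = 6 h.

Using the recession-limb readings at t = 3 h and t = 6 h: Q falls from 105.3 to 41.7 m³/s over 3 intervals.
K = (Q₂/Q₁)^(1/3) = (41.7/105.3)^(1/3) = 0.734.

K ≈ 0.734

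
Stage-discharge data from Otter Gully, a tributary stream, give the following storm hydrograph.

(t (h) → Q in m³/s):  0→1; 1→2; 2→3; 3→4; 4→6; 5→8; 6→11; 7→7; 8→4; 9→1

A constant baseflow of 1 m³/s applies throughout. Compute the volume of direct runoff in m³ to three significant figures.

Direct-runoff ordinates (Q − Q_b): 0.0, 1.0, 2.0, 3.0, 5.0, 7.0, 10.0, 6.0, 3.0, 0.0 m³/s.
ΣQ_DR = 37.00 m³/s.
With Δt = 1 h = 3600 s, V = ΣQ_DR · Δt = 37.00 × 3600 = 1.33 × 10^5 m³.

V ≈ 1.33 × 10^5 m³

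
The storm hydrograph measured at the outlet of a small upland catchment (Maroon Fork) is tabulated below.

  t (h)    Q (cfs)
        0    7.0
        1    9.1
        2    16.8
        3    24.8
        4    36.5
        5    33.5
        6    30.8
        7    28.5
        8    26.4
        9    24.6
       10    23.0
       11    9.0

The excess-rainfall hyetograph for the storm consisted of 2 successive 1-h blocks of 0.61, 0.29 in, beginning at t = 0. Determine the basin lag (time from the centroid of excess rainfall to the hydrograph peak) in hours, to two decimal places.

Centroid of excess rainfall: t_c = Σ P_i·t̄_i / ΣP_i = 0.8222 h (block centres at 0.5, 1.5 h).
Hydrograph peak occurs at t = 4 h, so basin lag t_L = 4 − 0.8222 = 3.18 h.

t_L ≈ 3.18 h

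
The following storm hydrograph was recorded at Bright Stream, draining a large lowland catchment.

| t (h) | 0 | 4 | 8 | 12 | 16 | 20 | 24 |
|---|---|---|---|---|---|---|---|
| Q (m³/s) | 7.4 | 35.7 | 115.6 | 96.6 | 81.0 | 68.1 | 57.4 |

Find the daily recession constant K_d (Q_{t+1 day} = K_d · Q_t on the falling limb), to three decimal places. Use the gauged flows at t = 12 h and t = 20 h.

Between t = 12 h and t = 20 h the flow falls from 96.6 to 68.1 m³/s over 2×4 h = 8 h.
Per-interval ratio K = (68.1/96.6)^(1/2) = 0.8396; K_d = K^(24/4) = 0.350.

K_d ≈ 0.350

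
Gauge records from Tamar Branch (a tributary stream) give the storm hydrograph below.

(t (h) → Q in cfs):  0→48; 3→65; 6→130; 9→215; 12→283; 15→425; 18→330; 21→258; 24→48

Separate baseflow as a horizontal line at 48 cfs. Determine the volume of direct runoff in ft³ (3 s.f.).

Direct-runoff ordinates (Q − Q_b): 0.0, 17.0, 82.0, 167.0, 235.0, 377.0, 282.0, 210.0, 0.0 cfs.
ΣQ_DR = 1370 cfs.
With Δt = 3 h = 10800 s, V = ΣQ_DR · Δt = 1370 × 10800 = 1.48 × 10^7 ft³.

V ≈ 1.48 × 10^7 ft³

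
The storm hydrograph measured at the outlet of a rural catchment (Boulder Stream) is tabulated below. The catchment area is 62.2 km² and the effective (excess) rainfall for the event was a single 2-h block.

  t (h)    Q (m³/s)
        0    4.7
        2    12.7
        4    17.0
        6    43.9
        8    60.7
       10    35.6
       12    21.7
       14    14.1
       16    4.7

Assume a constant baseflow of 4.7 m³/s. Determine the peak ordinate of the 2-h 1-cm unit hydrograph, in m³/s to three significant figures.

Direct runoff: 0.0, 8.0, 12.3, 39.2, 56.0, 30.9, 17.0, 9.4, 0.0 m³/s; ΣQ_DR = 172.8 m³/s, peak = 56.0 m³/s.
Runoff depth d = ΣQ_DR·Δt / A = 172.8 × 7200 / (62.2 km²) = 20.00 mm.
The 1-cm UH is the DRH scaled by (10 mm)/d, so U_p = 56.0 × 10/20.00 = 28.0 m³/s.

U_p ≈ 28.0 m³/s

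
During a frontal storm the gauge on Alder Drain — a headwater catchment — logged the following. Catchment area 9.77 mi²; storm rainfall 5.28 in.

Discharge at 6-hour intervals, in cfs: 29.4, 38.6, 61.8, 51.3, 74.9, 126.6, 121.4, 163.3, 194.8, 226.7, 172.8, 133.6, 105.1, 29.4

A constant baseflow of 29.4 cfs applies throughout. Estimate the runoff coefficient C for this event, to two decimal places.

ΣQ_DR = 1118 cfs; V = ΣQ_DR·Δt = 2.415 × 10^7 ft³.
Runoff depth d = V / A = 1.064 in.
C = d / P = 1.064 / 5.28 = 0.20.

C ≈ 0.20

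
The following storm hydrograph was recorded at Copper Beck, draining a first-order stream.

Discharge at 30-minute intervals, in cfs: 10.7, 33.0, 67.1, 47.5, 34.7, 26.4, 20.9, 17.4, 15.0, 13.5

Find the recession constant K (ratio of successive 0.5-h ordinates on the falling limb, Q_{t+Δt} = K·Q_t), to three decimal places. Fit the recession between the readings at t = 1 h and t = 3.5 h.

K ≈ 0.763

Using the recession-limb readings at t = 1 h and t = 3.5 h: Q falls from 67.1 to 17.4 cfs over 5 intervals.
K = (Q₂/Q₁)^(1/5) = (17.4/67.1)^(1/5) = 0.763.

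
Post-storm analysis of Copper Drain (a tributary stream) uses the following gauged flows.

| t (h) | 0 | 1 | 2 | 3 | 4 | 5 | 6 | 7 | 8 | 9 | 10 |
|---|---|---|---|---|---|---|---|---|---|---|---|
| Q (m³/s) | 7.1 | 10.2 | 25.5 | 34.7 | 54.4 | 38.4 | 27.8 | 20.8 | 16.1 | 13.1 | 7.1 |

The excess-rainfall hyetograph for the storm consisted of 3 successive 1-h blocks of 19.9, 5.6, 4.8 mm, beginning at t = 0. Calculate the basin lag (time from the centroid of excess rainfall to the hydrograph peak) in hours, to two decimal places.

Centroid of excess rainfall: t_c = Σ P_i·t̄_i / ΣP_i = 1.0017 h (block centres at 0.5, 1.5, 2.5 h).
Hydrograph peak occurs at t = 4 h, so basin lag t_L = 4 − 1.0017 = 3.00 h.

t_L ≈ 3.00 h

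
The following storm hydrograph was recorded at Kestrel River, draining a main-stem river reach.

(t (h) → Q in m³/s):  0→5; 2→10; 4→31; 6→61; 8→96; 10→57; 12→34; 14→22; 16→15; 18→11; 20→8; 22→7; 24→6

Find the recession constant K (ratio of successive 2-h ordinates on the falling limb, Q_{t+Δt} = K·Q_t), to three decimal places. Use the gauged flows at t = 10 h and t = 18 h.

K ≈ 0.663

Using the recession-limb readings at t = 10 h and t = 18 h: Q falls from 57 to 11 m³/s over 4 intervals.
K = (Q₂/Q₁)^(1/4) = (11/57)^(1/4) = 0.663.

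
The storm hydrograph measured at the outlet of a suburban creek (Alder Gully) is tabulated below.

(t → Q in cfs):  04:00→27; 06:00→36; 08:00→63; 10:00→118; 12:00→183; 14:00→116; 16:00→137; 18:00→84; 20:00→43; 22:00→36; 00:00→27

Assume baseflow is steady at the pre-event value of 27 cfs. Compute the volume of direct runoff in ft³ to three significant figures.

V ≈ 4.13 × 10^6 ft³

Direct-runoff ordinates (Q − Q_b): 0.0, 9.0, 36.0, 91.0, 156.0, 89.0, 110.0, 57.0, 16.0, 9.0, 0.0 cfs.
ΣQ_DR = 573.0 cfs.
With Δt = 2 h = 7200 s, V = ΣQ_DR · Δt = 573.0 × 7200 = 4.13 × 10^6 ft³.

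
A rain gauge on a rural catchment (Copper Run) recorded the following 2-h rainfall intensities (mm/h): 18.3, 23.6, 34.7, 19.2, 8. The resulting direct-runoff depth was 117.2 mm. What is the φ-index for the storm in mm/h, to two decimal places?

Only the 4 blocks with intensity above φ contribute runoff: 18.3, 23.6, 34.7, 19.2 mm/h.
Σ(I−φ)·Δt = d  ⇒  (18.3+23.6+34.7+19.2 − 4φ)·2 = 117.2
φ = (95.80 − 117.2/2) / 4 = 9.30 mm/h.

φ ≈ 9.30 mm/h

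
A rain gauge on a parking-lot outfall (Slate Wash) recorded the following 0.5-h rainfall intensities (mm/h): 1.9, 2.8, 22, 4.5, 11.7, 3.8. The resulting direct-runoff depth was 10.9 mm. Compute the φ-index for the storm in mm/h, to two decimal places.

Only the 2 blocks with intensity above φ contribute runoff: 22, 11.7 mm/h.
Σ(I−φ)·Δt = d  ⇒  (22+11.7 − 2φ)·0.5 = 10.9
φ = (33.70 − 10.9/0.5) / 2 = 5.95 mm/h.

φ ≈ 5.95 mm/h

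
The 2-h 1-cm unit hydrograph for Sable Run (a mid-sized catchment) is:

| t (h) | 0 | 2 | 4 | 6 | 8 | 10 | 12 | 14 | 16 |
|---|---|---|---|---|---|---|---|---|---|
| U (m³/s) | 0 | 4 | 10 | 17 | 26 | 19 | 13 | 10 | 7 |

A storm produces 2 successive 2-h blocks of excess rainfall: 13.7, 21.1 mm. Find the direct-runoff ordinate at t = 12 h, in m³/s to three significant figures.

Q ≈ 57.9 m³/s

By discrete convolution, Q_j = Σ (P_i / 10 mm) · U_{j−i}.
At t = 12 h (j=6): Q = (13.7/10)·13 + (21.1/10)·19 = 57.9 m³/s.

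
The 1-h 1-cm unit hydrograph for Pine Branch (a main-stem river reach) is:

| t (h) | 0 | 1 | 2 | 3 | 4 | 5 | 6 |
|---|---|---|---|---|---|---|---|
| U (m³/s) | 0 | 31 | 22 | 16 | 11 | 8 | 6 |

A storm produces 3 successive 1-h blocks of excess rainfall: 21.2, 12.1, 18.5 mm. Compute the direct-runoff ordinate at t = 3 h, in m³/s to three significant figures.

By discrete convolution, Q_j = Σ (P_i / 10 mm) · U_{j−i}.
At t = 3 h (j=3): Q = (21.2/10)·16 + (12.1/10)·22 + (18.5/10)·31 = 118 m³/s.

Q ≈ 118 m³/s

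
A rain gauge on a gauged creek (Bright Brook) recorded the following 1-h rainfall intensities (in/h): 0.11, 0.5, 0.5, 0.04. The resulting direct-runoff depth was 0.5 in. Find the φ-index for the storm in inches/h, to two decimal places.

φ ≈ 0.25 in/h

Only the 2 blocks with intensity above φ contribute runoff: 0.5, 0.5 in/h.
Σ(I−φ)·Δt = d  ⇒  (0.5+0.5 − 2φ)·1 = 0.5
φ = (1.000 − 0.5/1) / 2 = 0.25 in/h.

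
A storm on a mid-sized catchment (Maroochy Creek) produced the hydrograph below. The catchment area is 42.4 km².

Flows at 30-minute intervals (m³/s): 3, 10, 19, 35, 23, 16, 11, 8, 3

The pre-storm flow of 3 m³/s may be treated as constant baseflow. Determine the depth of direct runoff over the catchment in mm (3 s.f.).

d ≈ 4.29 mm

Direct runoff: 0.0, 7.0, 16.0, 32.0, 20.0, 13.0, 8.0, 5.0, 0.0 m³/s; ΣQ_DR = 101.0 m³/s.
V = ΣQ_DR · Δt = 101.0 × 1800 s = 1.818 × 10^5 m³.
Over A = 42.4 km², depth = V / A = 4.29 mm.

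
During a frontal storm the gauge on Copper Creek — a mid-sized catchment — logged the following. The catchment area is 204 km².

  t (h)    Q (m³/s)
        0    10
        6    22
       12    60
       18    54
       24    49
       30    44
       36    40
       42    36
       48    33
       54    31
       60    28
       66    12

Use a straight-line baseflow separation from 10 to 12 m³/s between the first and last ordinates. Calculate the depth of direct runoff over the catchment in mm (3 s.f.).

d ≈ 30.4 mm

Direct runoff: 0.00, 11.82, 49.64, 43.45, 38.27, 33.09, 28.91, 24.73, 21.55, 19.36, 16.18, 0.00 m³/s; ΣQ_DR = 287.0 m³/s.
V = ΣQ_DR · Δt = 287.0 × 21600 s = 6.199 × 10^6 m³.
Over A = 204 km², depth = V / A = 30.4 mm.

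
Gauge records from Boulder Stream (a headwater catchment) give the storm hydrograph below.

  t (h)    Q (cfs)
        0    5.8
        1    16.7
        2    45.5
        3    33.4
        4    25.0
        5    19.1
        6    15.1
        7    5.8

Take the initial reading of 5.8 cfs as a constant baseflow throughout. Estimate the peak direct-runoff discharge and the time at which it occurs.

Q_p = 39.7 cfs at t = 2 h

Subtracting baseflow gives direct-runoff ordinates: 0.0, 10.9, 39.7, 27.6, 19.2, 13.3, 9.3, 0.0 cfs.
The maximum is 39.7 cfs, occurring at the reading for t = 2 h.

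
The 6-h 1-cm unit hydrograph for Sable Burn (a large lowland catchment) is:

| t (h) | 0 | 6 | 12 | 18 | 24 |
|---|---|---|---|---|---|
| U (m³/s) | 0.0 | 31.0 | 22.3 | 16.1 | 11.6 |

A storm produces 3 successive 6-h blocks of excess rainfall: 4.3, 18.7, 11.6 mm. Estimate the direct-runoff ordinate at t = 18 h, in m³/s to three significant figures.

Q ≈ 84.6 m³/s

By discrete convolution, Q_j = Σ (P_i / 10 mm) · U_{j−i}.
At t = 18 h (j=3): Q = (4.3/10)·16.1 + (18.7/10)·22.3 + (11.6/10)·31.0 = 84.6 m³/s.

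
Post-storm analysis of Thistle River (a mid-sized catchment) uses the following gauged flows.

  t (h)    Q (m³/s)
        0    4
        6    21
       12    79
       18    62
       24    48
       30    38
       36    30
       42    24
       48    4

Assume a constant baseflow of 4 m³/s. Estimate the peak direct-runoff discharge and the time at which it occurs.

Subtracting baseflow gives direct-runoff ordinates: 0.0, 17.0, 75.0, 58.0, 44.0, 34.0, 26.0, 20.0, 0.0 m³/s.
The maximum is 75.0 m³/s, occurring at the reading for t = 12 h.

Q_p = 75.0 m³/s at t = 12 h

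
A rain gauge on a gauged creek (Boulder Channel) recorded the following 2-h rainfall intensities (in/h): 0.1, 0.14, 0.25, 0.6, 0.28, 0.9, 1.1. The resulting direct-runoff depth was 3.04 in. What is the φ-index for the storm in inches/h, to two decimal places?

Only the 3 blocks with intensity above φ contribute runoff: 0.6, 0.9, 1.1 in/h.
Σ(I−φ)·Δt = d  ⇒  (0.6+0.9+1.1 − 3φ)·2 = 3.04
φ = (2.600 − 3.04/2) / 3 = 0.36 in/h.

φ ≈ 0.36 in/h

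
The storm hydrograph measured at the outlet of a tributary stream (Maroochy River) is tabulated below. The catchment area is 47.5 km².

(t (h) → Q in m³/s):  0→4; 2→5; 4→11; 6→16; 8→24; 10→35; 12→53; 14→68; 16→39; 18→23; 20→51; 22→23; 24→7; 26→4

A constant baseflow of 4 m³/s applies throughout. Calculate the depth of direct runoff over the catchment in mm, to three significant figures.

Direct runoff: 0.0, 1.0, 7.0, 12.0, 20.0, 31.0, 49.0, 64.0, 35.0, 19.0, 47.0, 19.0, 3.0, 0.0 m³/s; ΣQ_DR = 307.0 m³/s.
V = ΣQ_DR · Δt = 307.0 × 7200 s = 2.210 × 10^6 m³.
Over A = 47.5 km², depth = V / A = 46.5 mm.

d ≈ 46.5 mm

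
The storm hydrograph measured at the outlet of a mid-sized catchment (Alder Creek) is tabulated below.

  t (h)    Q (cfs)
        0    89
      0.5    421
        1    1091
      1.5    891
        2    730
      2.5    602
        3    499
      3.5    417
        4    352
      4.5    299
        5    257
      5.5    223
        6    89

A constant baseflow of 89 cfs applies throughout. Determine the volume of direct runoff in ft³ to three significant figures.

Direct-runoff ordinates (Q − Q_b): 0.0, 332.0, 1002.0, 802.0, 641.0, 513.0, 410.0, 328.0, 263.0, 210.0, 168.0, 134.0, 0.0 cfs.
ΣQ_DR = 4803 cfs.
With Δt = 0.5 h = 1800 s, V = ΣQ_DR · Δt = 4803 × 1800 = 8.65 × 10^6 ft³.

V ≈ 8.65 × 10^6 ft³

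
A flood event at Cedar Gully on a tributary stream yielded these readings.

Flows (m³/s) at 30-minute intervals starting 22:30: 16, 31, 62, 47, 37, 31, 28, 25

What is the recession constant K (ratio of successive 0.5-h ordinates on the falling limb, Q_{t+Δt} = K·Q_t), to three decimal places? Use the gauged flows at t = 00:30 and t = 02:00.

Using the recession-limb readings at t = 00:30 and t = 02:00: Q falls from 37 to 25 m³/s over 3 intervals.
K = (Q₂/Q₁)^(1/3) = (25/37)^(1/3) = 0.877.

K ≈ 0.877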